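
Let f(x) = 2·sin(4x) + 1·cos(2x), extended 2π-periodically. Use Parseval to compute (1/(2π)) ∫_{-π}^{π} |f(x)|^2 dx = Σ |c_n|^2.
Σ |c_n|^2 = 5/2

Expand |f|^2 and use orthogonality of {sin(nx), cos(mx)} on [-π, π]:
  ∫_{-π}^{π} sin(nx)^2 dx = π, ∫ cos(mx)^2 dx = π, and cross terms integrate to 0.
So ∫_{-π}^{π} f(x)^2 dx = 2^2 · π + 1^2 · π = (4 + 1)π.
Divide by 2π: (4 + 1)/2 = 5/2.
By Parseval, this equals Σ |c_n|^2.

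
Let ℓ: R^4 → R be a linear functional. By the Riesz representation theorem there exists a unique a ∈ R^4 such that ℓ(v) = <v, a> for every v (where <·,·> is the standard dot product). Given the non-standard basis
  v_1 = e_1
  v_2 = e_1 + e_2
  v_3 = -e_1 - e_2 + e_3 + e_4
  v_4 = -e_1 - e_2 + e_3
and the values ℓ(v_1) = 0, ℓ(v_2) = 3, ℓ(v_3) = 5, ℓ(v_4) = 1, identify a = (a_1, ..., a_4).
a = (0, 3, 4, 4)

Write a = (a_1, ..., a_4) in the standard basis. For each basis vector v_i, ℓ(v_i) = <v_i, a> is a linear equation in the a_j's. Collect the n equations into a matrix system V a = ℓ, where row i of V is v_i (expressed in the standard basis). Since V is invertible (lower-triangular with 1s on the diagonal, up to permutation), solve by back-substitution:
  V =
[[1, 0, 0, 0],
 [1, 1, 0, 0],
 [-1, -1, 1, 1],
 [-1, -1, 1, 0]]
  V a = (0, 3, 5, 1)
Solving gives a = (0, 3, 4, 4).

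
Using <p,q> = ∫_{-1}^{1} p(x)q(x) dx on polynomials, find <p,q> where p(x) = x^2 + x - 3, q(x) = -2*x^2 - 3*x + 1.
<p,q> = -62/15

Expand the product: p(x)·q(x) = -2*x^4 - 5*x^3 + 4*x^2 + 10*x - 3.
∫_{-1}^{1} of each monomial x^k gives [2/(k+1) if k even, 0 if k odd]. Integrating term-by-term (or equivalently evaluating the antiderivative F(x) = -2*x^5/5 - 5*x^4/4 + 4*x^3/3 + 5*x^2 - 3*x at the endpoints):
  F(1) − F(−1) = 101/60 − (349/60) = -62/15.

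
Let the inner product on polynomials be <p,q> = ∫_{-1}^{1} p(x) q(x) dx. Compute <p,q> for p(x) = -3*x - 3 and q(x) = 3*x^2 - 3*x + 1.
<p,q> = -6

Expand the product: p(x)·q(x) = -9*x^3 + 6*x - 3.
∫_{-1}^{1} of each monomial x^k gives [2/(k+1) if k even, 0 if k odd]. Integrating term-by-term (or equivalently evaluating the antiderivative F(x) = -9*x^4/4 + 3*x^2 - 3*x at the endpoints):
  F(1) − F(−1) = -9/4 − (15/4) = -6.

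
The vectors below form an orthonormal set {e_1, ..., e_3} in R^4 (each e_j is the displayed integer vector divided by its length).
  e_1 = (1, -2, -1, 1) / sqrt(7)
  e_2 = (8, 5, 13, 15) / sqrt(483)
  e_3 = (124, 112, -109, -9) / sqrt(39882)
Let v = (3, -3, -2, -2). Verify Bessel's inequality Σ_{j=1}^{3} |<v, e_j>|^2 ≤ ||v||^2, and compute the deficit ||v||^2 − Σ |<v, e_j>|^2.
Σ |<v, e_j>|^2 = 18; ||v||^2 = 26; deficit = 8

Write each e_j = u_j / sqrt(<u_j, u_j>) where u_j is the displayed integer vector. Then <v, e_j> = <v, u_j> / sqrt(<u_j, u_j>), so |<v, e_j>|^2 = <v, u_j>^2 / <u_j, u_j>.
Coefficients: <v, e_1> = 9/sqrt(7), <v, e_2> = -47/sqrt(483), <v, e_3> = 272/sqrt(39882).
Square and sum: Σ |<v, e_j>|^2 = 18.
Compute ||v||^2 = v·v = 26.
Deficit = 26 − 18 = 8 ≥ 0, confirming Bessel's inequality. (The deficit equals ||v − Σ <v,e_j> e_j||^2, the squared distance from v to span{e_j}.)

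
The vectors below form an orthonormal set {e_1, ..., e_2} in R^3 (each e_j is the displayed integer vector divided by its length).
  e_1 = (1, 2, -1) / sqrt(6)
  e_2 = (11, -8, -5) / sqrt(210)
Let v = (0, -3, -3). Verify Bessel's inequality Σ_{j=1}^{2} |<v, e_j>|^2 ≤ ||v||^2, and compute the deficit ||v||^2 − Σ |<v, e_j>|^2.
Σ |<v, e_j>|^2 = 306/35; ||v||^2 = 18; deficit = 324/35

Write each e_j = u_j / sqrt(<u_j, u_j>) where u_j is the displayed integer vector. Then <v, e_j> = <v, u_j> / sqrt(<u_j, u_j>), so |<v, e_j>|^2 = <v, u_j>^2 / <u_j, u_j>.
Coefficients: <v, e_1> = -3/sqrt(6), <v, e_2> = 39/sqrt(210).
Square and sum: Σ |<v, e_j>|^2 = 306/35.
Compute ||v||^2 = v·v = 18.
Deficit = 18 − 306/35 = 324/35 ≥ 0, confirming Bessel's inequality. (The deficit equals ||v − Σ <v,e_j> e_j||^2, the squared distance from v to span{e_j}.)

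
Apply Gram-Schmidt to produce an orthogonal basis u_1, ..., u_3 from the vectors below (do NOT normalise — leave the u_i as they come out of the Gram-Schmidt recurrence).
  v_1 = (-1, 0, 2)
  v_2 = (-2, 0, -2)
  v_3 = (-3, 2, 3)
Orthogonal basis:
  u_1 = (-1, 0, 2)
  u_2 = (-12/5, 0, -6/5)
  u_3 = (0, 2, 0)

Apply the Gram-Schmidt recurrence
  u_1 = v_1
  u_i = v_i − Σ_{j<i} ((v_i · u_j) / (u_j · u_j)) · u_j.

Step by step this gives:
  u_1 = (-1, 0, 2)
  u_2 = (-12/5, 0, -6/5)
  u_3 = (0, 2, 0)

Orthogonality check:
  u_2 · u_1 = 0 (should be 0)
  u_3 · u_1 = 0 (should be 0)
  u_3 · u_2 = 0 (should be 0)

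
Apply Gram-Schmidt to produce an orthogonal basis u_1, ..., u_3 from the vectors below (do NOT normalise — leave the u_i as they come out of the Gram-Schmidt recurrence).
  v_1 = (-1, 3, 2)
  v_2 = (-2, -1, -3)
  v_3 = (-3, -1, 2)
Orthogonal basis:
  u_1 = (-1, 3, 2)
  u_2 = (-5/2, 1/2, -2)
  u_3 = (-2, -2, 2)

Apply the Gram-Schmidt recurrence
  u_1 = v_1
  u_i = v_i − Σ_{j<i} ((v_i · u_j) / (u_j · u_j)) · u_j.

Step by step this gives:
  u_1 = (-1, 3, 2)
  u_2 = (-5/2, 1/2, -2)
  u_3 = (-2, -2, 2)

Orthogonality check:
  u_2 · u_1 = 0 (should be 0)
  u_3 · u_1 = 0 (should be 0)
  u_3 · u_2 = 0 (should be 0)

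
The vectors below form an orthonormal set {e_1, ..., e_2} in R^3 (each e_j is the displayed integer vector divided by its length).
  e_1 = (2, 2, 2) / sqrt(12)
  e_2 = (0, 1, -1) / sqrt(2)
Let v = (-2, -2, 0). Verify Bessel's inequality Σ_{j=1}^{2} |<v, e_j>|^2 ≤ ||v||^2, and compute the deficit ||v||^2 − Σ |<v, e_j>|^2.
Σ |<v, e_j>|^2 = 22/3; ||v||^2 = 8; deficit = 2/3

Write each e_j = u_j / sqrt(<u_j, u_j>) where u_j is the displayed integer vector. Then <v, e_j> = <v, u_j> / sqrt(<u_j, u_j>), so |<v, e_j>|^2 = <v, u_j>^2 / <u_j, u_j>.
Coefficients: <v, e_1> = -8/sqrt(12), <v, e_2> = -2/sqrt(2).
Square and sum: Σ |<v, e_j>|^2 = 22/3.
Compute ||v||^2 = v·v = 8.
Deficit = 8 − 22/3 = 2/3 ≥ 0, confirming Bessel's inequality. (The deficit equals ||v − Σ <v,e_j> e_j||^2, the squared distance from v to span{e_j}.)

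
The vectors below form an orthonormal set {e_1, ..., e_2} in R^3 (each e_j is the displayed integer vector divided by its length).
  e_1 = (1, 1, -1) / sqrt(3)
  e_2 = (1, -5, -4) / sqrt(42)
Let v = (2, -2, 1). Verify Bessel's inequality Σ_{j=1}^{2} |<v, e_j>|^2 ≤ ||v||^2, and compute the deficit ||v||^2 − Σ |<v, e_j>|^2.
Σ |<v, e_j>|^2 = 13/7; ||v||^2 = 9; deficit = 50/7

Write each e_j = u_j / sqrt(<u_j, u_j>) where u_j is the displayed integer vector. Then <v, e_j> = <v, u_j> / sqrt(<u_j, u_j>), so |<v, e_j>|^2 = <v, u_j>^2 / <u_j, u_j>.
Coefficients: <v, e_1> = -1/sqrt(3), <v, e_2> = 8/sqrt(42).
Square and sum: Σ |<v, e_j>|^2 = 13/7.
Compute ||v||^2 = v·v = 9.
Deficit = 9 − 13/7 = 50/7 ≥ 0, confirming Bessel's inequality. (The deficit equals ||v − Σ <v,e_j> e_j||^2, the squared distance from v to span{e_j}.)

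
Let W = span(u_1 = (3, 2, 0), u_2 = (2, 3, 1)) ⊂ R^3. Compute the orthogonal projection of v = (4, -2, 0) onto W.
proj_W(v) = (62/19, -17/19, -35/19)

Set up U = [u_1 | ... | u_2] ∈ R^(3×2). The projector onto W = col(U) is P = U (U^T U)^(-1) U^T.
Compute U^T U =
  [13, 12]
  [12, 14],
and U^T v = (8, 2).
Solve U^T U · c = U^T v for the coefficients: c = (44/19, -35/19). The projection is proj_W(v) = U c.
Check: (v - proj_W(v)) · u_1 = 0  (should be 0).
Check: (v - proj_W(v)) · u_2 = 0  (should be 0).
Result: proj_W(v) = (62/19, -17/19, -35/19).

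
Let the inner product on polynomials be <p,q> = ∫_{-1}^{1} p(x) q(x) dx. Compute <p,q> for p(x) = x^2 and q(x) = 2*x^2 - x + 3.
<p,q> = 14/5

Expand the product: p(x)·q(x) = 2*x^4 - x^3 + 3*x^2.
∫_{-1}^{1} of each monomial x^k gives [2/(k+1) if k even, 0 if k odd]. Integrating term-by-term (or equivalently evaluating the antiderivative F(x) = 2*x^5/5 - x^4/4 + x^3 at the endpoints):
  F(1) − F(−1) = 23/20 − (-33/20) = 14/5.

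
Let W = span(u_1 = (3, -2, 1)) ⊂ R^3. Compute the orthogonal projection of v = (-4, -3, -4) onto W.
proj_W(v) = (-15/7, 10/7, -5/7)

Set up U = [u_1 | ... | u_1] ∈ R^(3×1). The projector onto W = col(U) is P = U (U^T U)^(-1) U^T.
Compute U^T U =
  [14],
and U^T v = (-10).
Solve U^T U · c = U^T v for the coefficients: c = (-5/7). The projection is proj_W(v) = U c.
Check: (v - proj_W(v)) · u_1 = 0  (should be 0).
Result: proj_W(v) = (-15/7, 10/7, -5/7).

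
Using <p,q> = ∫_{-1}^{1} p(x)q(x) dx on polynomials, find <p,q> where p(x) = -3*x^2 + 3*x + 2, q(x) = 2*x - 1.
<p,q> = 2

Expand the product: p(x)·q(x) = -6*x^3 + 9*x^2 + x - 2.
∫_{-1}^{1} of each monomial x^k gives [2/(k+1) if k even, 0 if k odd]. Integrating term-by-term (or equivalently evaluating the antiderivative F(x) = -3*x^4/2 + 3*x^3 + x^2/2 - 2*x at the endpoints):
  F(1) − F(−1) = 0 − (-2) = 2.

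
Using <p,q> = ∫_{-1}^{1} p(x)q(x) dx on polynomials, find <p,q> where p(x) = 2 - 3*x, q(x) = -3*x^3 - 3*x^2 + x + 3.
<p,q> = 48/5

Expand the product: p(x)·q(x) = 9*x^4 + 3*x^3 - 9*x^2 - 7*x + 6.
∫_{-1}^{1} of each monomial x^k gives [2/(k+1) if k even, 0 if k odd]. Integrating term-by-term (or equivalently evaluating the antiderivative F(x) = 9*x^5/5 + 3*x^4/4 - 3*x^3 - 7*x^2/2 + 6*x at the endpoints):
  F(1) − F(−1) = 41/20 − (-151/20) = 48/5.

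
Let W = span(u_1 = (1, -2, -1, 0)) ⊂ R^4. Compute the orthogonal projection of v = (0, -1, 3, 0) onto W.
proj_W(v) = (-1/6, 1/3, 1/6, 0)

Set up U = [u_1 | ... | u_1] ∈ R^(4×1). The projector onto W = col(U) is P = U (U^T U)^(-1) U^T.
Compute U^T U =
  [6],
and U^T v = (-1).
Solve U^T U · c = U^T v for the coefficients: c = (-1/6). The projection is proj_W(v) = U c.
Check: (v - proj_W(v)) · u_1 = 0  (should be 0).
Result: proj_W(v) = (-1/6, 1/3, 1/6, 0).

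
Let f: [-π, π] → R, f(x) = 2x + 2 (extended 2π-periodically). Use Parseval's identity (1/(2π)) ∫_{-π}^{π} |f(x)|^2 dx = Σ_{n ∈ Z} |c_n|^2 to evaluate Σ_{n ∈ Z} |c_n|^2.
Σ |c_n|^2 = 4π^2/3 + 4

Expand and integrate term by term over [-π, π]:
  ∫ (2x)^2 dx = 4·(2π^3/3); ∫ 2·2·(2)·x dx = 0 (odd integrand); ∫ 2^2 dx = 4·2π.
So (1/(2π)) ∫_{-π}^{π} (2x + 2)^2 dx = 4π^2/3 + 4 = 4π^2/3 + 4.
Parseval ⇒ Σ |c_n|^2 = 4π^2/3 + 4.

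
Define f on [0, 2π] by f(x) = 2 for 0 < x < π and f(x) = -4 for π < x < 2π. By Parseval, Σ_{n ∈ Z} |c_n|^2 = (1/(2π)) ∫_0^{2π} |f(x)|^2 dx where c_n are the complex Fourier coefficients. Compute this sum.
Σ |c_n|^2 = 10

Parseval equates the L^2 energy of f (normalised by 1/(2π)) with the ℓ^2 sum of its Fourier coefficients: (1/(2π)) ∫_0^{2π} |f|^2 = Σ |c_n|^2.
Compute the left side: (1/(2π)) [∫_0^π 2^2 dx + ∫_π^{2π} (-4)^2 dx] = (1/(2π)) · (4π + 16π) = (4 + 16)/2 = 10.
So Σ_{n ∈ Z} |c_n|^2 = 10.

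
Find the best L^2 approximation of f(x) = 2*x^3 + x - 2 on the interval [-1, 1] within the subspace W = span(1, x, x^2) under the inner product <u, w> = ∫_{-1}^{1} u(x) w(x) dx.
g(x) = 11*x/5 - 2

The best approximation g ∈ W is the orthogonal projection of f onto W. Writing g = a_0 + a_1 x + a_2 x^2, the coefficients solve the normal equations G · a = b where
  G_{ij} = <φ_i, φ_j> and b_i = <f, φ_i>, with φ_0 = 1, φ_1 = x, φ_2 = x^2.
G =
  [2, 0, 2/3]
  [0, 2/3, 0]
  [2/3, 0, 2/5],
b = (-4, 22/15, -4/3).
Solving gives a_0 = -2, a_1 = 11/5, a_2 = 0, so
  g(x) = 11*x/5 - 2.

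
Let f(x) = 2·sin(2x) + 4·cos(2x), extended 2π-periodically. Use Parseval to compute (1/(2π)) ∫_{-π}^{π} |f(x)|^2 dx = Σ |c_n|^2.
Σ |c_n|^2 = 10

Expand |f|^2 and use orthogonality of {sin(nx), cos(mx)} on [-π, π]:
  ∫_{-π}^{π} sin(nx)^2 dx = π, ∫ cos(mx)^2 dx = π, and cross terms integrate to 0.
So ∫_{-π}^{π} f(x)^2 dx = 2^2 · π + 4^2 · π = (4 + 16)π.
Divide by 2π: (4 + 16)/2 = 10.
By Parseval, this equals Σ |c_n|^2.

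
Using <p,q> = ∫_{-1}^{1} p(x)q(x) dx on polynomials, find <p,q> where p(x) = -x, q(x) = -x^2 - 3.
<p,q> = 0

Expand the product: p(x)·q(x) = x^3 + 3*x.
∫_{-1}^{1} of each monomial x^k gives [2/(k+1) if k even, 0 if k odd]. Integrating term-by-term (or equivalently evaluating the antiderivative F(x) = x^4/4 + 3*x^2/2 at the endpoints):
  F(1) − F(−1) = 7/4 − (7/4) = 0.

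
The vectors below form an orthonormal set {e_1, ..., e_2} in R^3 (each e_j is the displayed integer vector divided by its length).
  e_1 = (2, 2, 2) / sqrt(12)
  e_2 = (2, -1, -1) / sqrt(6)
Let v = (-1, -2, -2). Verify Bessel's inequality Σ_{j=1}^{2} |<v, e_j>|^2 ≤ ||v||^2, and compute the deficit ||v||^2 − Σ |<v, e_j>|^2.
Σ |<v, e_j>|^2 = 9; ||v||^2 = 9; deficit = 0

Write each e_j = u_j / sqrt(<u_j, u_j>) where u_j is the displayed integer vector. Then <v, e_j> = <v, u_j> / sqrt(<u_j, u_j>), so |<v, e_j>|^2 = <v, u_j>^2 / <u_j, u_j>.
Coefficients: <v, e_1> = -10/sqrt(12), <v, e_2> = 2/sqrt(6).
Square and sum: Σ |<v, e_j>|^2 = 9.
Compute ||v||^2 = v·v = 9.
Deficit = 9 − 9 = 0 ≥ 0, confirming Bessel's inequality. (The deficit equals ||v − Σ <v,e_j> e_j||^2, the squared distance from v to span{e_j}.)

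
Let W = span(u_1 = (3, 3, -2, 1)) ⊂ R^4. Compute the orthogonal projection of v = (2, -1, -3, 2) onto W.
proj_W(v) = (33/23, 33/23, -22/23, 11/23)

Set up U = [u_1 | ... | u_1] ∈ R^(4×1). The projector onto W = col(U) is P = U (U^T U)^(-1) U^T.
Compute U^T U =
  [23],
and U^T v = (11).
Solve U^T U · c = U^T v for the coefficients: c = (11/23). The projection is proj_W(v) = U c.
Check: (v - proj_W(v)) · u_1 = 0  (should be 0).
Result: proj_W(v) = (33/23, 33/23, -22/23, 11/23).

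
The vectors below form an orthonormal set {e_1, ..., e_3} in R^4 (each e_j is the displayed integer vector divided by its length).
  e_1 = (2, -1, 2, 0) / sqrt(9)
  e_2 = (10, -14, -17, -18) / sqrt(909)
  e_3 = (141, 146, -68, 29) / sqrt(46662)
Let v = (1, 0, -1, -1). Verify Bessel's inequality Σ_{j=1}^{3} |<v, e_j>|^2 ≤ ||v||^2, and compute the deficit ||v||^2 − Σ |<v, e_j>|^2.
Σ |<v, e_j>|^2 = 225/77; ||v||^2 = 3; deficit = 6/77

Write each e_j = u_j / sqrt(<u_j, u_j>) where u_j is the displayed integer vector. Then <v, e_j> = <v, u_j> / sqrt(<u_j, u_j>), so |<v, e_j>|^2 = <v, u_j>^2 / <u_j, u_j>.
Coefficients: <v, e_1> = 0/sqrt(9), <v, e_2> = 45/sqrt(909), <v, e_3> = 180/sqrt(46662).
Square and sum: Σ |<v, e_j>|^2 = 225/77.
Compute ||v||^2 = v·v = 3.
Deficit = 3 − 225/77 = 6/77 ≥ 0, confirming Bessel's inequality. (The deficit equals ||v − Σ <v,e_j> e_j||^2, the squared distance from v to span{e_j}.)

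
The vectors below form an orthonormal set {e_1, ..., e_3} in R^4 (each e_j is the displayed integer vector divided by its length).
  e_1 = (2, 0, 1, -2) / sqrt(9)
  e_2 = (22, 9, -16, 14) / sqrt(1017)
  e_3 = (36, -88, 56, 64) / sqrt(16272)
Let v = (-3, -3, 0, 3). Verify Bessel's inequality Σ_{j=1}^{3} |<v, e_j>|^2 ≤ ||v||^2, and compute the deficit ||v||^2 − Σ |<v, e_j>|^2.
Σ |<v, e_j>|^2 = 26; ||v||^2 = 27; deficit = 1

Write each e_j = u_j / sqrt(<u_j, u_j>) where u_j is the displayed integer vector. Then <v, e_j> = <v, u_j> / sqrt(<u_j, u_j>), so |<v, e_j>|^2 = <v, u_j>^2 / <u_j, u_j>.
Coefficients: <v, e_1> = -12/sqrt(9), <v, e_2> = -51/sqrt(1017), <v, e_3> = 348/sqrt(16272).
Square and sum: Σ |<v, e_j>|^2 = 26.
Compute ||v||^2 = v·v = 27.
Deficit = 27 − 26 = 1 ≥ 0, confirming Bessel's inequality. (The deficit equals ||v − Σ <v,e_j> e_j||^2, the squared distance from v to span{e_j}.)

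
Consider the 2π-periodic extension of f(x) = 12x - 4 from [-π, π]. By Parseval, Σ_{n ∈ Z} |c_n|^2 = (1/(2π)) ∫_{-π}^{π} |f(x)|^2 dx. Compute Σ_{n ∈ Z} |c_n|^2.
Σ |c_n|^2 = 48π^2 + 16

Expand and integrate term by term over [-π, π]:
  ∫ (12x)^2 dx = 144·(2π^3/3); ∫ 2·12·(-4)·x dx = 0 (odd integrand); ∫ (-4)^2 dx = 16·2π.
So (1/(2π)) ∫_{-π}^{π} (12x - 4)^2 dx = 144π^2/3 + 16 = 48π^2 + 16.
Parseval ⇒ Σ |c_n|^2 = 48π^2 + 16.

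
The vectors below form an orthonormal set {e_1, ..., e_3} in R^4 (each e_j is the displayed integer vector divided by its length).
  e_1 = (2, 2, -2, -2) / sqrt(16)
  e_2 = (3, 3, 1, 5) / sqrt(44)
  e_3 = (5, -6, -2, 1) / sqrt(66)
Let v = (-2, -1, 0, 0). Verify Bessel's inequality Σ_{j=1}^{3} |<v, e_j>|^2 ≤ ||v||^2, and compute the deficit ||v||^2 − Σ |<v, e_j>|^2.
Σ |<v, e_j>|^2 = 13/3; ||v||^2 = 5; deficit = 2/3

Write each e_j = u_j / sqrt(<u_j, u_j>) where u_j is the displayed integer vector. Then <v, e_j> = <v, u_j> / sqrt(<u_j, u_j>), so |<v, e_j>|^2 = <v, u_j>^2 / <u_j, u_j>.
Coefficients: <v, e_1> = -6/sqrt(16), <v, e_2> = -9/sqrt(44), <v, e_3> = -4/sqrt(66).
Square and sum: Σ |<v, e_j>|^2 = 13/3.
Compute ||v||^2 = v·v = 5.
Deficit = 5 − 13/3 = 2/3 ≥ 0, confirming Bessel's inequality. (The deficit equals ||v − Σ <v,e_j> e_j||^2, the squared distance from v to span{e_j}.)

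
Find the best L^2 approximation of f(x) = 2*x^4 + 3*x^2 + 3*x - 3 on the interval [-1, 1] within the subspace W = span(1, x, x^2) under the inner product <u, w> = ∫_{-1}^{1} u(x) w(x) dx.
g(x) = 33*x^2/7 + 3*x - 111/35

The best approximation g ∈ W is the orthogonal projection of f onto W. Writing g = a_0 + a_1 x + a_2 x^2, the coefficients solve the normal equations G · a = b where
  G_{ij} = <φ_i, φ_j> and b_i = <f, φ_i>, with φ_0 = 1, φ_1 = x, φ_2 = x^2.
G =
  [2, 0, 2/3]
  [0, 2/3, 0]
  [2/3, 0, 2/5],
b = (-16/5, 2, -8/35).
Solving gives a_0 = -111/35, a_1 = 3, a_2 = 33/7, so
  g(x) = 33*x^2/7 + 3*x - 111/35.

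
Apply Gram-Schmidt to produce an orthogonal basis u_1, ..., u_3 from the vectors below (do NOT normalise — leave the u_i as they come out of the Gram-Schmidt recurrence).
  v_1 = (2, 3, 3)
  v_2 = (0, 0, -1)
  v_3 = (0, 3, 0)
Orthogonal basis:
  u_1 = (2, 3, 3)
  u_2 = (3/11, 9/22, -13/22)
  u_3 = (-18/13, 12/13, 0)

Apply the Gram-Schmidt recurrence
  u_1 = v_1
  u_i = v_i − Σ_{j<i} ((v_i · u_j) / (u_j · u_j)) · u_j.

Step by step this gives:
  u_1 = (2, 3, 3)
  u_2 = (3/11, 9/22, -13/22)
  u_3 = (-18/13, 12/13, 0)

Orthogonality check:
  u_2 · u_1 = 0 (should be 0)
  u_3 · u_1 = 0 (should be 0)
  u_3 · u_2 = 0 (should be 0)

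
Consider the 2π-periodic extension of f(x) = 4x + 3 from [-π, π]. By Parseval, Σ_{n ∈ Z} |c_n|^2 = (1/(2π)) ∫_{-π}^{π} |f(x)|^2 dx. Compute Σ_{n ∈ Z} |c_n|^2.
Σ |c_n|^2 = 16π^2/3 + 9

Expand and integrate term by term over [-π, π]:
  ∫ (4x)^2 dx = 16·(2π^3/3); ∫ 2·4·(3)·x dx = 0 (odd integrand); ∫ 3^2 dx = 9·2π.
So (1/(2π)) ∫_{-π}^{π} (4x + 3)^2 dx = 16π^2/3 + 9 = 16π^2/3 + 9.
Parseval ⇒ Σ |c_n|^2 = 16π^2/3 + 9.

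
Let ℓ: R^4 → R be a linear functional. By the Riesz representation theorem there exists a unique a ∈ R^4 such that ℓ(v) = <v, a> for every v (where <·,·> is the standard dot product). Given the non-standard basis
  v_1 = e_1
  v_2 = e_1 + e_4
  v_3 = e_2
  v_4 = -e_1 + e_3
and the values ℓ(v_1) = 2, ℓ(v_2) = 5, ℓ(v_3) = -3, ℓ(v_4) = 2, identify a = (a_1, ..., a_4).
a = (2, -3, 4, 3)

Write a = (a_1, ..., a_4) in the standard basis. For each basis vector v_i, ℓ(v_i) = <v_i, a> is a linear equation in the a_j's. Collect the n equations into a matrix system V a = ℓ, where row i of V is v_i (expressed in the standard basis). Since V is invertible (lower-triangular with 1s on the diagonal, up to permutation), solve by back-substitution:
  V =
[[1, 0, 0, 0],
 [1, 0, 0, 1],
 [0, 1, 0, 0],
 [-1, 0, 1, 0]]
  V a = (2, 5, -3, 2)
Solving gives a = (2, -3, 4, 3).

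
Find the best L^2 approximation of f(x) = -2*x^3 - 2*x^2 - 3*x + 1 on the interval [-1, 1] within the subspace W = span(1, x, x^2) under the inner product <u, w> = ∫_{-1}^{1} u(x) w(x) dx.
g(x) = -2*x^2 - 21*x/5 + 1

The best approximation g ∈ W is the orthogonal projection of f onto W. Writing g = a_0 + a_1 x + a_2 x^2, the coefficients solve the normal equations G · a = b where
  G_{ij} = <φ_i, φ_j> and b_i = <f, φ_i>, with φ_0 = 1, φ_1 = x, φ_2 = x^2.
G =
  [2, 0, 2/3]
  [0, 2/3, 0]
  [2/3, 0, 2/5],
b = (2/3, -14/5, -2/15).
Solving gives a_0 = 1, a_1 = -21/5, a_2 = -2, so
  g(x) = -2*x^2 - 21*x/5 + 1.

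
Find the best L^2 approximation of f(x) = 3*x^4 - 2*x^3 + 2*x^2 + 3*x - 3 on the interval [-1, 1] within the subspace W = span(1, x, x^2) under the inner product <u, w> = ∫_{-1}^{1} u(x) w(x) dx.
g(x) = 32*x^2/7 + 9*x/5 - 114/35

The best approximation g ∈ W is the orthogonal projection of f onto W. Writing g = a_0 + a_1 x + a_2 x^2, the coefficients solve the normal equations G · a = b where
  G_{ij} = <φ_i, φ_j> and b_i = <f, φ_i>, with φ_0 = 1, φ_1 = x, φ_2 = x^2.
G =
  [2, 0, 2/3]
  [0, 2/3, 0]
  [2/3, 0, 2/5],
b = (-52/15, 6/5, -12/35).
Solving gives a_0 = -114/35, a_1 = 9/5, a_2 = 32/7, so
  g(x) = 32*x^2/7 + 9*x/5 - 114/35.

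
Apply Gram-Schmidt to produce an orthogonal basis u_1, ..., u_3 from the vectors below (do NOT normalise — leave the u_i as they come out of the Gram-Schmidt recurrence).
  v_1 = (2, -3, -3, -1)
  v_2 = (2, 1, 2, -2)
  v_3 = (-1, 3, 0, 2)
Orthogonal basis:
  u_1 = (2, -3, -3, -1)
  u_2 = (52/23, 14/23, 37/23, -49/23)
  u_3 = (141/145, 222/145, -159/145, 93/145)

Apply the Gram-Schmidt recurrence
  u_1 = v_1
  u_i = v_i − Σ_{j<i} ((v_i · u_j) / (u_j · u_j)) · u_j.

Step by step this gives:
  u_1 = (2, -3, -3, -1)
  u_2 = (52/23, 14/23, 37/23, -49/23)
  u_3 = (141/145, 222/145, -159/145, 93/145)

Orthogonality check:
  u_2 · u_1 = 0 (should be 0)
  u_3 · u_1 = 0 (should be 0)
  u_3 · u_2 = 0 (should be 0)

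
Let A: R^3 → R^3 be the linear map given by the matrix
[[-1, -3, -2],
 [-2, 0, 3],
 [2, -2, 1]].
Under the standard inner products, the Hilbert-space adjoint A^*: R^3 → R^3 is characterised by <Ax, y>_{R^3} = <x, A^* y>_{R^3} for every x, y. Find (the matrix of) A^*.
A^* = A^T =
[[-1, -2, 2],
 [-3, 0, -2],
 [-2, 3, 1]]

For real matrices with standard dot products, the defining identity <Ax, y> = <x, A^* y> gives (Ax)^T y = x^T (A^*) y, i.e. x^T A^T y = x^T (A^*) y. Since this holds for all x, y, we must have A^* = A^T. Therefore
A^* =
[[-1, -2, 2],
 [-3, 0, -2],
 [-2, 3, 1]].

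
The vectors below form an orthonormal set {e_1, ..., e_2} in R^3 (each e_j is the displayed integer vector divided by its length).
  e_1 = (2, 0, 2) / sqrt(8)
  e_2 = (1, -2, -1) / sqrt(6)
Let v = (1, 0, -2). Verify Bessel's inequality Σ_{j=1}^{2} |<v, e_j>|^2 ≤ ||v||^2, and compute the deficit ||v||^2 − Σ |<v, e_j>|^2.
Σ |<v, e_j>|^2 = 2; ||v||^2 = 5; deficit = 3

Write each e_j = u_j / sqrt(<u_j, u_j>) where u_j is the displayed integer vector. Then <v, e_j> = <v, u_j> / sqrt(<u_j, u_j>), so |<v, e_j>|^2 = <v, u_j>^2 / <u_j, u_j>.
Coefficients: <v, e_1> = -2/sqrt(8), <v, e_2> = 3/sqrt(6).
Square and sum: Σ |<v, e_j>|^2 = 2.
Compute ||v||^2 = v·v = 5.
Deficit = 5 − 2 = 3 ≥ 0, confirming Bessel's inequality. (The deficit equals ||v − Σ <v,e_j> e_j||^2, the squared distance from v to span{e_j}.)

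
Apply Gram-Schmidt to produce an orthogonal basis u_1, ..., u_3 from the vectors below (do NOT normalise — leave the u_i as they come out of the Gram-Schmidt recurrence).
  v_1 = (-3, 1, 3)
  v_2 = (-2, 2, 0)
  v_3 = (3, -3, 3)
Orthogonal basis:
  u_1 = (-3, 1, 3)
  u_2 = (-14/19, 30/19, -24/19)
  u_3 = (9/11, 9/11, 6/11)

Apply the Gram-Schmidt recurrence
  u_1 = v_1
  u_i = v_i − Σ_{j<i} ((v_i · u_j) / (u_j · u_j)) · u_j.

Step by step this gives:
  u_1 = (-3, 1, 3)
  u_2 = (-14/19, 30/19, -24/19)
  u_3 = (9/11, 9/11, 6/11)

Orthogonality check:
  u_2 · u_1 = 0 (should be 0)
  u_3 · u_1 = 0 (should be 0)
  u_3 · u_2 = 0 (should be 0)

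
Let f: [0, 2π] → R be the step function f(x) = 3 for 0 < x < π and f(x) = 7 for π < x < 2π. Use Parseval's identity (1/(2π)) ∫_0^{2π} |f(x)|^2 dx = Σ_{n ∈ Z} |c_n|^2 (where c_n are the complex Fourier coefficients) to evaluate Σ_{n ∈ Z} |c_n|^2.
Σ |c_n|^2 = 29

Parseval equates the L^2 energy of f (normalised by 1/(2π)) with the ℓ^2 sum of its Fourier coefficients: (1/(2π)) ∫_0^{2π} |f|^2 = Σ |c_n|^2.
Compute the left side: (1/(2π)) [∫_0^π 3^2 dx + ∫_π^{2π} 7^2 dx] = (1/(2π)) · (9π + 49π) = (9 + 49)/2 = 29.
So Σ_{n ∈ Z} |c_n|^2 = 29.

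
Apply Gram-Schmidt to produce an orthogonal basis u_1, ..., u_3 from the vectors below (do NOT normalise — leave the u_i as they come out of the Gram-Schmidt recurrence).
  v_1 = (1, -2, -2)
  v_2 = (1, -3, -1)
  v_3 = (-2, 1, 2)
Orthogonal basis:
  u_1 = (1, -2, -2)
  u_2 = (0, -1, 1)
  u_3 = (-10/9, -5/18, -5/18)

Apply the Gram-Schmidt recurrence
  u_1 = v_1
  u_i = v_i − Σ_{j<i} ((v_i · u_j) / (u_j · u_j)) · u_j.

Step by step this gives:
  u_1 = (1, -2, -2)
  u_2 = (0, -1, 1)
  u_3 = (-10/9, -5/18, -5/18)

Orthogonality check:
  u_2 · u_1 = 0 (should be 0)
  u_3 · u_1 = 0 (should be 0)
  u_3 · u_2 = 0 (should be 0)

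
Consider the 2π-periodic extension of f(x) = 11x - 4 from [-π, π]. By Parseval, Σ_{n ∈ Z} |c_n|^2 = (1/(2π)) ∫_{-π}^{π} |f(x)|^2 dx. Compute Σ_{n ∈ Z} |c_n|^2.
Σ |c_n|^2 = 121π^2/3 + 16

Expand and integrate term by term over [-π, π]:
  ∫ (11x)^2 dx = 121·(2π^3/3); ∫ 2·11·(-4)·x dx = 0 (odd integrand); ∫ (-4)^2 dx = 16·2π.
So (1/(2π)) ∫_{-π}^{π} (11x - 4)^2 dx = 121π^2/3 + 16 = 121π^2/3 + 16.
Parseval ⇒ Σ |c_n|^2 = 121π^2/3 + 16.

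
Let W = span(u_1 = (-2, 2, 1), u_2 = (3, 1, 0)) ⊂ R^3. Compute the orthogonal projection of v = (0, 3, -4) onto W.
proj_W(v) = (41/74, 99/74, 16/37)

Set up U = [u_1 | ... | u_2] ∈ R^(3×2). The projector onto W = col(U) is P = U (U^T U)^(-1) U^T.
Compute U^T U =
  [9, -4]
  [-4, 10],
and U^T v = (2, 3).
Solve U^T U · c = U^T v for the coefficients: c = (16/37, 35/74). The projection is proj_W(v) = U c.
Check: (v - proj_W(v)) · u_1 = 0  (should be 0).
Check: (v - proj_W(v)) · u_2 = 0  (should be 0).
Result: proj_W(v) = (41/74, 99/74, 16/37).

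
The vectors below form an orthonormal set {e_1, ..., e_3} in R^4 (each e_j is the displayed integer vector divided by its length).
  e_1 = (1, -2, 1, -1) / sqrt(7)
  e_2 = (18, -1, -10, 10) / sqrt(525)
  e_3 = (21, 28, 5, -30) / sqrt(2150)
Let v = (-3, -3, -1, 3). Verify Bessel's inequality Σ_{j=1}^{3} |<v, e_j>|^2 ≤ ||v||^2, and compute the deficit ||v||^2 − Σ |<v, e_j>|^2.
Σ |<v, e_j>|^2 = 3562/129; ||v||^2 = 28; deficit = 50/129

Write each e_j = u_j / sqrt(<u_j, u_j>) where u_j is the displayed integer vector. Then <v, e_j> = <v, u_j> / sqrt(<u_j, u_j>), so |<v, e_j>|^2 = <v, u_j>^2 / <u_j, u_j>.
Coefficients: <v, e_1> = -1/sqrt(7), <v, e_2> = -11/sqrt(525), <v, e_3> = -242/sqrt(2150).
Square and sum: Σ |<v, e_j>|^2 = 3562/129.
Compute ||v||^2 = v·v = 28.
Deficit = 28 − 3562/129 = 50/129 ≥ 0, confirming Bessel's inequality. (The deficit equals ||v − Σ <v,e_j> e_j||^2, the squared distance from v to span{e_j}.)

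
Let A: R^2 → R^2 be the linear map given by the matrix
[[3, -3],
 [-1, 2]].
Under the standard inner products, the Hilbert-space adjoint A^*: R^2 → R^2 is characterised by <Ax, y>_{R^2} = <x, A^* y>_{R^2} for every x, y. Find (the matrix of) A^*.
A^* = A^T =
[[3, -1],
 [-3, 2]]

For real matrices with standard dot products, the defining identity <Ax, y> = <x, A^* y> gives (Ax)^T y = x^T (A^*) y, i.e. x^T A^T y = x^T (A^*) y. Since this holds for all x, y, we must have A^* = A^T. Therefore
A^* =
[[3, -1],
 [-3, 2]].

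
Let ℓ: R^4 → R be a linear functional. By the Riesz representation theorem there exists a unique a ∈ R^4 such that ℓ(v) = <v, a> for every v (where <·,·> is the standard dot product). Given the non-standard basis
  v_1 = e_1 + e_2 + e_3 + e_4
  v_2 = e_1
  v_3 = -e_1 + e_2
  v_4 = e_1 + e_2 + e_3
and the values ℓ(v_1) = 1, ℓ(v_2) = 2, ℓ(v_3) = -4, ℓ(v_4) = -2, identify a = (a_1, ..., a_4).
a = (2, -2, -2, 3)

Write a = (a_1, ..., a_4) in the standard basis. For each basis vector v_i, ℓ(v_i) = <v_i, a> is a linear equation in the a_j's. Collect the n equations into a matrix system V a = ℓ, where row i of V is v_i (expressed in the standard basis). Since V is invertible (lower-triangular with 1s on the diagonal, up to permutation), solve by back-substitution:
  V =
[[1, 1, 1, 1],
 [1, 0, 0, 0],
 [-1, 1, 0, 0],
 [1, 1, 1, 0]]
  V a = (1, 2, -4, -2)
Solving gives a = (2, -2, -2, 3).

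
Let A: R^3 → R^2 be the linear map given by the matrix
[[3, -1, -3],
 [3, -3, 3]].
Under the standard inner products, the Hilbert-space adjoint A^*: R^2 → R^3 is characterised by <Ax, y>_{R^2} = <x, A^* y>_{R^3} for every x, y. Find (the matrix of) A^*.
A^* = A^T =
[[3, 3],
 [-1, -3],
 [-3, 3]]

For real matrices with standard dot products, the defining identity <Ax, y> = <x, A^* y> gives (Ax)^T y = x^T (A^*) y, i.e. x^T A^T y = x^T (A^*) y. Since this holds for all x, y, we must have A^* = A^T. Therefore
A^* =
[[3, 3],
 [-1, -3],
 [-3, 3]].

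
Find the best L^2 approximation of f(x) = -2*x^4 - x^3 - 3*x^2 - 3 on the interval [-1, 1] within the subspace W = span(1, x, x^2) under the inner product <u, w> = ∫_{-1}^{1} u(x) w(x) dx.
g(x) = -33*x^2/7 - 3*x/5 - 99/35

The best approximation g ∈ W is the orthogonal projection of f onto W. Writing g = a_0 + a_1 x + a_2 x^2, the coefficients solve the normal equations G · a = b where
  G_{ij} = <φ_i, φ_j> and b_i = <f, φ_i>, with φ_0 = 1, φ_1 = x, φ_2 = x^2.
G =
  [2, 0, 2/3]
  [0, 2/3, 0]
  [2/3, 0, 2/5],
b = (-44/5, -2/5, -132/35).
Solving gives a_0 = -99/35, a_1 = -3/5, a_2 = -33/7, so
  g(x) = -33*x^2/7 - 3*x/5 - 99/35.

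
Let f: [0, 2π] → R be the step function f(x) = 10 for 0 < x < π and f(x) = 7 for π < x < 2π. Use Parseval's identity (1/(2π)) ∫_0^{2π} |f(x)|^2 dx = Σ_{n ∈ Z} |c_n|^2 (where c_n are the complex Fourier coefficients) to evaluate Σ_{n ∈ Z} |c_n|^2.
Σ |c_n|^2 = 149/2

Parseval equates the L^2 energy of f (normalised by 1/(2π)) with the ℓ^2 sum of its Fourier coefficients: (1/(2π)) ∫_0^{2π} |f|^2 = Σ |c_n|^2.
Compute the left side: (1/(2π)) [∫_0^π 10^2 dx + ∫_π^{2π} 7^2 dx] = (1/(2π)) · (100π + 49π) = (100 + 49)/2 = 149/2.
So Σ_{n ∈ Z} |c_n|^2 = 149/2.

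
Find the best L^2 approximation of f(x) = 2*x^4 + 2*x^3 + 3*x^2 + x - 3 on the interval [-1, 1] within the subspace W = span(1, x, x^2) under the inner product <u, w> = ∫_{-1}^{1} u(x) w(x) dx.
g(x) = 33*x^2/7 + 11*x/5 - 111/35

The best approximation g ∈ W is the orthogonal projection of f onto W. Writing g = a_0 + a_1 x + a_2 x^2, the coefficients solve the normal equations G · a = b where
  G_{ij} = <φ_i, φ_j> and b_i = <f, φ_i>, with φ_0 = 1, φ_1 = x, φ_2 = x^2.
G =
  [2, 0, 2/3]
  [0, 2/3, 0]
  [2/3, 0, 2/5],
b = (-16/5, 22/15, -8/35).
Solving gives a_0 = -111/35, a_1 = 11/5, a_2 = 33/7, so
  g(x) = 33*x^2/7 + 11*x/5 - 111/35.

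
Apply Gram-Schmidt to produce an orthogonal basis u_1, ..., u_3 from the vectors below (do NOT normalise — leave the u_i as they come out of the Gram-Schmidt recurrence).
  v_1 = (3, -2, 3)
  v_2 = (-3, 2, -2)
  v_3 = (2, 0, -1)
Orthogonal basis:
  u_1 = (3, -2, 3)
  u_2 = (-9/22, 3/11, 13/22)
  u_3 = (8/13, 12/13, 0)

Apply the Gram-Schmidt recurrence
  u_1 = v_1
  u_i = v_i − Σ_{j<i} ((v_i · u_j) / (u_j · u_j)) · u_j.

Step by step this gives:
  u_1 = (3, -2, 3)
  u_2 = (-9/22, 3/11, 13/22)
  u_3 = (8/13, 12/13, 0)

Orthogonality check:
  u_2 · u_1 = 0 (should be 0)
  u_3 · u_1 = 0 (should be 0)
  u_3 · u_2 = 0 (should be 0)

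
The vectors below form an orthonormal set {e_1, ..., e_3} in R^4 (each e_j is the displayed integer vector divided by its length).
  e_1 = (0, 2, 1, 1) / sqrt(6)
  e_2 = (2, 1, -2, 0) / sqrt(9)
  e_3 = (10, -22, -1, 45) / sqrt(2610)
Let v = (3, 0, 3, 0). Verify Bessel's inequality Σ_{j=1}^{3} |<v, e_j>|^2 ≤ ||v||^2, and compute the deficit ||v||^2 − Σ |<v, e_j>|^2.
Σ |<v, e_j>|^2 = 258/145; ||v||^2 = 18; deficit = 2352/145

Write each e_j = u_j / sqrt(<u_j, u_j>) where u_j is the displayed integer vector. Then <v, e_j> = <v, u_j> / sqrt(<u_j, u_j>), so |<v, e_j>|^2 = <v, u_j>^2 / <u_j, u_j>.
Coefficients: <v, e_1> = 3/sqrt(6), <v, e_2> = 0/sqrt(9), <v, e_3> = 27/sqrt(2610).
Square and sum: Σ |<v, e_j>|^2 = 258/145.
Compute ||v||^2 = v·v = 18.
Deficit = 18 − 258/145 = 2352/145 ≥ 0, confirming Bessel's inequality. (The deficit equals ||v − Σ <v,e_j> e_j||^2, the squared distance from v to span{e_j}.)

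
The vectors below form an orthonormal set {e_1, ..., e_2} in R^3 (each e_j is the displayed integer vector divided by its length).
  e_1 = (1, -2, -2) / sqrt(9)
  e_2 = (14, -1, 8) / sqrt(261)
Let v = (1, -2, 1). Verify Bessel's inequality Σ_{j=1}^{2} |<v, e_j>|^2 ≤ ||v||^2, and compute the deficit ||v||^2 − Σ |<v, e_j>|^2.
Σ |<v, e_j>|^2 = 93/29; ||v||^2 = 6; deficit = 81/29

Write each e_j = u_j / sqrt(<u_j, u_j>) where u_j is the displayed integer vector. Then <v, e_j> = <v, u_j> / sqrt(<u_j, u_j>), so |<v, e_j>|^2 = <v, u_j>^2 / <u_j, u_j>.
Coefficients: <v, e_1> = 3/sqrt(9), <v, e_2> = 24/sqrt(261).
Square and sum: Σ |<v, e_j>|^2 = 93/29.
Compute ||v||^2 = v·v = 6.
Deficit = 6 − 93/29 = 81/29 ≥ 0, confirming Bessel's inequality. (The deficit equals ||v − Σ <v,e_j> e_j||^2, the squared distance from v to span{e_j}.)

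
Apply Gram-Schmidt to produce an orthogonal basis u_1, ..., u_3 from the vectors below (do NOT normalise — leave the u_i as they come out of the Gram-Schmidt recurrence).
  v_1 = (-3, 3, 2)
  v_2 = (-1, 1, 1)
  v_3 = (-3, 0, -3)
Orthogonal basis:
  u_1 = (-3, 3, 2)
  u_2 = (1/11, -1/11, 3/11)
  u_3 = (-3/2, -3/2, 0)

Apply the Gram-Schmidt recurrence
  u_1 = v_1
  u_i = v_i − Σ_{j<i} ((v_i · u_j) / (u_j · u_j)) · u_j.

Step by step this gives:
  u_1 = (-3, 3, 2)
  u_2 = (1/11, -1/11, 3/11)
  u_3 = (-3/2, -3/2, 0)

Orthogonality check:
  u_2 · u_1 = 0 (should be 0)
  u_3 · u_1 = 0 (should be 0)
  u_3 · u_2 = 0 (should be 0)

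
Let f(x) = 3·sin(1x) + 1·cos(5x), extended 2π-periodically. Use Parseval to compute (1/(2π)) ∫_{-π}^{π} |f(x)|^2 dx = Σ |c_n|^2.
Σ |c_n|^2 = 5

Expand |f|^2 and use orthogonality of {sin(nx), cos(mx)} on [-π, π]:
  ∫_{-π}^{π} sin(nx)^2 dx = π, ∫ cos(mx)^2 dx = π, and cross terms integrate to 0.
So ∫_{-π}^{π} f(x)^2 dx = 3^2 · π + 1^2 · π = (9 + 1)π.
Divide by 2π: (9 + 1)/2 = 5.
By Parseval, this equals Σ |c_n|^2.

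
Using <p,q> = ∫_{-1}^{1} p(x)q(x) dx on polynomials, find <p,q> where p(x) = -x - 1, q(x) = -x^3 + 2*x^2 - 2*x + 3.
<p,q> = -28/5

Expand the product: p(x)·q(x) = x^4 - x^3 - x - 3.
∫_{-1}^{1} of each monomial x^k gives [2/(k+1) if k even, 0 if k odd]. Integrating term-by-term (or equivalently evaluating the antiderivative F(x) = x^5/5 - x^4/4 - x^2/2 - 3*x at the endpoints):
  F(1) − F(−1) = -71/20 − (41/20) = -28/5.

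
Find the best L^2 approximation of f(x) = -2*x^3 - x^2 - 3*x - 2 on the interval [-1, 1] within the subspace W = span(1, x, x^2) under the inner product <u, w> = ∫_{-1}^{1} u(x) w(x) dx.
g(x) = -x^2 - 21*x/5 - 2

The best approximation g ∈ W is the orthogonal projection of f onto W. Writing g = a_0 + a_1 x + a_2 x^2, the coefficients solve the normal equations G · a = b where
  G_{ij} = <φ_i, φ_j> and b_i = <f, φ_i>, with φ_0 = 1, φ_1 = x, φ_2 = x^2.
G =
  [2, 0, 2/3]
  [0, 2/3, 0]
  [2/3, 0, 2/5],
b = (-14/3, -14/5, -26/15).
Solving gives a_0 = -2, a_1 = -21/5, a_2 = -1, so
  g(x) = -x^2 - 21*x/5 - 2.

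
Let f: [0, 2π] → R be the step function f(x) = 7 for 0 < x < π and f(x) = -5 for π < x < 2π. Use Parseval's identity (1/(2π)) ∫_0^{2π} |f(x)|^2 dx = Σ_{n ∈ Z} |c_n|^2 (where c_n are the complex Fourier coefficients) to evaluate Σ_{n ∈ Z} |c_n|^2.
Σ |c_n|^2 = 37

Parseval equates the L^2 energy of f (normalised by 1/(2π)) with the ℓ^2 sum of its Fourier coefficients: (1/(2π)) ∫_0^{2π} |f|^2 = Σ |c_n|^2.
Compute the left side: (1/(2π)) [∫_0^π 7^2 dx + ∫_π^{2π} (-5)^2 dx] = (1/(2π)) · (49π + 25π) = (49 + 25)/2 = 37.
So Σ_{n ∈ Z} |c_n|^2 = 37.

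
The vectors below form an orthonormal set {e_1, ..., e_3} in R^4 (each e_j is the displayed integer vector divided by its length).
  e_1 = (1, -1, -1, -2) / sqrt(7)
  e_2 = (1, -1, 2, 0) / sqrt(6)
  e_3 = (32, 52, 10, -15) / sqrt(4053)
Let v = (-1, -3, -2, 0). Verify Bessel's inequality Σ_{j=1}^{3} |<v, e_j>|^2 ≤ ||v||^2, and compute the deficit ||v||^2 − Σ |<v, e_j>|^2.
Σ |<v, e_j>|^2 = 2630/193; ||v||^2 = 14; deficit = 72/193

Write each e_j = u_j / sqrt(<u_j, u_j>) where u_j is the displayed integer vector. Then <v, e_j> = <v, u_j> / sqrt(<u_j, u_j>), so |<v, e_j>|^2 = <v, u_j>^2 / <u_j, u_j>.
Coefficients: <v, e_1> = 4/sqrt(7), <v, e_2> = -2/sqrt(6), <v, e_3> = -208/sqrt(4053).
Square and sum: Σ |<v, e_j>|^2 = 2630/193.
Compute ||v||^2 = v·v = 14.
Deficit = 14 − 2630/193 = 72/193 ≥ 0, confirming Bessel's inequality. (The deficit equals ||v − Σ <v,e_j> e_j||^2, the squared distance from v to span{e_j}.)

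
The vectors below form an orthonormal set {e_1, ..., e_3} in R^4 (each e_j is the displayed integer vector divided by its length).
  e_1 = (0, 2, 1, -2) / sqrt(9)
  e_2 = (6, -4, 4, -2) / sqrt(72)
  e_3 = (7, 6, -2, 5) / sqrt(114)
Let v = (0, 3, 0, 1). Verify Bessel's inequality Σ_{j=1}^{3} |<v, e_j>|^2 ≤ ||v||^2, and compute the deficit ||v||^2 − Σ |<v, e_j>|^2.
Σ |<v, e_j>|^2 = 521/57; ||v||^2 = 10; deficit = 49/57

Write each e_j = u_j / sqrt(<u_j, u_j>) where u_j is the displayed integer vector. Then <v, e_j> = <v, u_j> / sqrt(<u_j, u_j>), so |<v, e_j>|^2 = <v, u_j>^2 / <u_j, u_j>.
Coefficients: <v, e_1> = 4/sqrt(9), <v, e_2> = -14/sqrt(72), <v, e_3> = 23/sqrt(114).
Square and sum: Σ |<v, e_j>|^2 = 521/57.
Compute ||v||^2 = v·v = 10.
Deficit = 10 − 521/57 = 49/57 ≥ 0, confirming Bessel's inequality. (The deficit equals ||v − Σ <v,e_j> e_j||^2, the squared distance from v to span{e_j}.)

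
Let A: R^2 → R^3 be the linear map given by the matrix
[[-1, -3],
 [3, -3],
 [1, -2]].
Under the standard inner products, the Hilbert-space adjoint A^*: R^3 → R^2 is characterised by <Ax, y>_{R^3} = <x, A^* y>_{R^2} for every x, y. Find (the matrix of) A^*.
A^* = A^T =
[[-1, 3, 1],
 [-3, -3, -2]]

For real matrices with standard dot products, the defining identity <Ax, y> = <x, A^* y> gives (Ax)^T y = x^T (A^*) y, i.e. x^T A^T y = x^T (A^*) y. Since this holds for all x, y, we must have A^* = A^T. Therefore
A^* =
[[-1, 3, 1],
 [-3, -3, -2]].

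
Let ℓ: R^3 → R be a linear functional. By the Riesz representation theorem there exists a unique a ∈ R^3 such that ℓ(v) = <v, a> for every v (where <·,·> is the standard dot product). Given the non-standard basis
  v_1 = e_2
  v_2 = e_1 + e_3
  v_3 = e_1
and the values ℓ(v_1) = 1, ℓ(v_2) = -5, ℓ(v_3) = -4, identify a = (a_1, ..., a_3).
a = (-4, 1, -1)

Write a = (a_1, ..., a_3) in the standard basis. For each basis vector v_i, ℓ(v_i) = <v_i, a> is a linear equation in the a_j's. Collect the n equations into a matrix system V a = ℓ, where row i of V is v_i (expressed in the standard basis). Since V is invertible (lower-triangular with 1s on the diagonal, up to permutation), solve by back-substitution:
  V =
[[0, 1, 0],
 [1, 0, 1],
 [1, 0, 0]]
  V a = (1, -5, -4)
Solving gives a = (-4, 1, -1).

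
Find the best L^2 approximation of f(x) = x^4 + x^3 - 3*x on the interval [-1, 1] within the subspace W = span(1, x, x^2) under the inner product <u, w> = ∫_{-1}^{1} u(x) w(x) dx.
g(x) = 6*x^2/7 - 12*x/5 - 3/35

The best approximation g ∈ W is the orthogonal projection of f onto W. Writing g = a_0 + a_1 x + a_2 x^2, the coefficients solve the normal equations G · a = b where
  G_{ij} = <φ_i, φ_j> and b_i = <f, φ_i>, with φ_0 = 1, φ_1 = x, φ_2 = x^2.
G =
  [2, 0, 2/3]
  [0, 2/3, 0]
  [2/3, 0, 2/5],
b = (2/5, -8/5, 2/7).
Solving gives a_0 = -3/35, a_1 = -12/5, a_2 = 6/7, so
  g(x) = 6*x^2/7 - 12*x/5 - 3/35.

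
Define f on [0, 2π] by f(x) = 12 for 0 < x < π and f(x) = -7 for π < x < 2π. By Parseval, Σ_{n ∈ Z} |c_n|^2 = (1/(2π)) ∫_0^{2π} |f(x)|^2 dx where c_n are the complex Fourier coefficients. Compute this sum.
Σ |c_n|^2 = 193/2

Parseval equates the L^2 energy of f (normalised by 1/(2π)) with the ℓ^2 sum of its Fourier coefficients: (1/(2π)) ∫_0^{2π} |f|^2 = Σ |c_n|^2.
Compute the left side: (1/(2π)) [∫_0^π 12^2 dx + ∫_π^{2π} (-7)^2 dx] = (1/(2π)) · (144π + 49π) = (144 + 49)/2 = 193/2.
So Σ_{n ∈ Z} |c_n|^2 = 193/2.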